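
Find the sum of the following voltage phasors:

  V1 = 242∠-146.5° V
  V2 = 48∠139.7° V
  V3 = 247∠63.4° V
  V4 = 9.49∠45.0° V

Step 1 — Convert each phasor to rectangular form:
  V1 = 242·(cos(-146.5°) + j·sin(-146.5°)) = -201.8 - j133.6 V
  V2 = 48·(cos(139.7°) + j·sin(139.7°)) = -36.61 + j31.05 V
  V3 = 247·(cos(63.4°) + j·sin(63.4°)) = 110.6 + j220.9 V
  V4 = 9.49·(cos(45.0°) + j·sin(45.0°)) = 6.71 + j6.71 V
Step 2 — Sum components: V_total = -121.1 + j125 V.
Step 3 — Convert to polar: |V_total| = 174.1 V, ∠V_total = 134.1°.

V_total = 174.1∠134.1° V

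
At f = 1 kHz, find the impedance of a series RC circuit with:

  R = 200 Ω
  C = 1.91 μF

Step 1 — Angular frequency: ω = 2π·f = 2π·1000 = 6283 rad/s.
Step 2 — Component impedances:
  R: Z = R = 200 Ω
  C: Z = 1/(jωC) = -j/(ω·C) = 0 - j83.33 Ω
Step 3 — Series combination: Z_total = R + C = 200 - j83.33 Ω = 216.7∠-22.6° Ω.

Z = 200 - j83.33 Ω = 216.7∠-22.6° Ω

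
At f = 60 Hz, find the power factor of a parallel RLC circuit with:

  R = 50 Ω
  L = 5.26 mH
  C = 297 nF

Step 1 — Angular frequency: ω = 2π·f = 2π·60 = 377 rad/s.
Step 2 — Component impedances:
  R: Z = R = 50 Ω
  L: Z = jωL = j·377·0.00526 = 0 + j1.983 Ω
  C: Z = 1/(jωC) = -j/(ω·C) = 0 - j8931 Ω
Step 3 — Parallel combination: 1/Z_total = 1/R + 1/L + 1/C; Z_total = 0.07855 + j1.98 Ω = 1.982∠87.7° Ω.
Step 4 — Power factor: PF = cos(φ) = Re(Z)/|Z| = 0.078555/1.9819 = 0.03964.
Step 5 — Type: Im(Z) = 1.98 ⇒ lagging (phase φ = 87.7°).

PF = 0.03964 (lagging, φ = 87.7°)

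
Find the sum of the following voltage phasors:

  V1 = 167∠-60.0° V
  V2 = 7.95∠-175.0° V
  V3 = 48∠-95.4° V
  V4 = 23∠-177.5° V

Step 1 — Convert each phasor to rectangular form:
  V1 = 167·(cos(-60.0°) + j·sin(-60.0°)) = 83.5 - j144.6 V
  V2 = 7.95·(cos(-175.0°) + j·sin(-175.0°)) = -7.92 - j0.6929 V
  V3 = 48·(cos(-95.4°) + j·sin(-95.4°)) = -4.517 - j47.79 V
  V4 = 23·(cos(-177.5°) + j·sin(-177.5°)) = -22.98 - j1.003 V
Step 2 — Sum components: V_total = 48.08 - j194.1 V.
Step 3 — Convert to polar: |V_total| = 200 V, ∠V_total = -76.1°.

V_total = 200∠-76.1° V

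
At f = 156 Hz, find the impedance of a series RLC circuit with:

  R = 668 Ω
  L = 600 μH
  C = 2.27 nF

Step 1 — Angular frequency: ω = 2π·f = 2π·156 = 980.2 rad/s.
Step 2 — Component impedances:
  R: Z = R = 668 Ω
  L: Z = jωL = j·980.2·0.0006 = 0 + j0.5881 Ω
  C: Z = 1/(jωC) = -j/(ω·C) = 0 - j4.494e+05 Ω
Step 3 — Series combination: Z_total = R + L + C = 668 - j4.494e+05 Ω = 4.494e+05∠-89.9° Ω.

Z = 668 - j4.494e+05 Ω = 4.494e+05∠-89.9° Ω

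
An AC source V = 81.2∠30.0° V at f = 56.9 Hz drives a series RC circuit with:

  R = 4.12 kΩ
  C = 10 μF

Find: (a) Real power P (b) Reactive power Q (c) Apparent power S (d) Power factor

Step 1 — Angular frequency: ω = 2π·f = 2π·56.9 = 357.5 rad/s.
Step 2 — Component impedances:
  R: Z = R = 4120 Ω
  C: Z = 1/(jωC) = -j/(ω·C) = 0 - j279.7 Ω
Step 3 — Series combination: Z_total = R + C = 4120 - j279.7 Ω = 4129∠-3.9° Ω.
Step 4 — Source phasor: V = 81.2∠30.0° V = 70.32 + j40.6 V.
Step 5 — Current: I = V / Z = 0.01632 + j0.01096 A = 0.01966∠33.9° A.
Step 6 — Complex power: S = V·I* = 1.593 - j0.1082 VA.
Step 7 — Real power: P = Re(S) = 1.593 W.
Step 8 — Reactive power: Q = Im(S) = -0.1082 VAR.
Step 9 — Apparent power: |S| = 1.597 VA.
Step 10 — Power factor: PF = P/|S| = 0.9977 (leading).

(a) P = 1.593 W  (b) Q = -0.1082 VAR  (c) S = 1.597 VA  (d) PF = 0.9977 (leading)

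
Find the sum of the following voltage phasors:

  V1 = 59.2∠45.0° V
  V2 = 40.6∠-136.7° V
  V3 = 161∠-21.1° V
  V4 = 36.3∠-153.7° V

Step 1 — Convert each phasor to rectangular form:
  V1 = 59.2·(cos(45.0°) + j·sin(45.0°)) = 41.86 + j41.86 V
  V2 = 40.6·(cos(-136.7°) + j·sin(-136.7°)) = -29.55 - j27.84 V
  V3 = 161·(cos(-21.1°) + j·sin(-21.1°)) = 150.2 - j57.96 V
  V4 = 36.3·(cos(-153.7°) + j·sin(-153.7°)) = -32.54 - j16.08 V
Step 2 — Sum components: V_total = 130 - j60.03 V.
Step 3 — Convert to polar: |V_total| = 143.2 V, ∠V_total = -24.8°.

V_total = 143.2∠-24.8° V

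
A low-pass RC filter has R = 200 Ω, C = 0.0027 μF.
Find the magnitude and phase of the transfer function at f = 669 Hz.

Step 1 — Angular frequency: ω = 2π·669 = 4203 rad/s.
Step 2 — Transfer function: H(jω) = 1/(1 + jωRC).
Step 3 — Denominator: 1 + jωRC = 1 + j·4203·200·2.7e-09 = 1 + j0.00227.
Step 4 — H = 1 - j0.00227.
Step 5 — Magnitude: |H| = 1 (-0.0 dB); phase: φ = -0.1°.

|H| = 1 (-0.0 dB), φ = -0.1°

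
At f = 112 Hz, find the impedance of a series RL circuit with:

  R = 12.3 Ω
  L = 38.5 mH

Step 1 — Angular frequency: ω = 2π·f = 2π·112 = 703.7 rad/s.
Step 2 — Component impedances:
  R: Z = R = 12.3 Ω
  L: Z = jωL = j·703.7·0.0385 = 0 + j27.09 Ω
Step 3 — Series combination: Z_total = R + L = 12.3 + j27.09 Ω = 29.75∠65.6° Ω.

Z = 12.3 + j27.09 Ω = 29.75∠65.6° Ω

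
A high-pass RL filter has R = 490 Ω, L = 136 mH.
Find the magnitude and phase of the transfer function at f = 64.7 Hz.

Step 1 — Angular frequency: ω = 2π·64.7 = 406.5 rad/s.
Step 2 — Transfer function: H(jω) = jωL/(R + jωL).
Step 3 — Numerator jωL = j·55.29; denominator R + jωL = 490 + j55.29.
Step 4 — H = 0.01257 + j0.1114.
Step 5 — Magnitude: |H| = 0.1121 (-19.0 dB); phase: φ = 83.6°.

|H| = 0.1121 (-19.0 dB), φ = 83.6°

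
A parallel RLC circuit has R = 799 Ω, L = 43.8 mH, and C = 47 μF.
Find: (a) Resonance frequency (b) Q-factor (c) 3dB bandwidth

Step 1 — Resonance: ω₀ = 1/√(LC) = 1/√(0.0438·4.7e-05) = 697 rad/s.
Step 2 — f₀ = ω₀/(2π) = 110.9 Hz.
Step 3 — Parallel Q: Q = R/(ω₀L) = 799/(697·0.0438) = 26.17.
Step 4 — Bandwidth: Δω = ω₀/Q = 26.63 rad/s; BW = Δω/(2π) = 4.238 Hz.

(a) f₀ = 110.9 Hz  (b) Q = 26.17  (c) BW = 4.238 Hz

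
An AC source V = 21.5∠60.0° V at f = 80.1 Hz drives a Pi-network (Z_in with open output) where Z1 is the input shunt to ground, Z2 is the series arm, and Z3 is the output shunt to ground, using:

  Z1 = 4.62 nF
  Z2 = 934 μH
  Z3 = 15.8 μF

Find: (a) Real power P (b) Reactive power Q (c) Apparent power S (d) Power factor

Step 1 — Angular frequency: ω = 2π·f = 2π·80.1 = 503.3 rad/s.
Step 2 — Component impedances:
  Z1: Z = 1/(jωC) = -j/(ω·C) = 0 - j4.301e+05 Ω
  Z2: Z = jωL = j·503.3·0.000934 = 0 + j0.4701 Ω
  Z3: Z = 1/(jωC) = -j/(ω·C) = 0 - j125.8 Ω
Step 3 — With open output, the series arm Z2 and the output shunt Z3 appear in series to ground: Z2 + Z3 = 0 - j125.3 Ω.
Step 4 — Parallel with input shunt Z1: Z_in = Z1 || (Z2 + Z3) = 0 - j125.2 Ω = 125.2∠-90.0° Ω.
Step 5 — Source phasor: V = 21.5∠60.0° V = 10.75 + j18.62 V.
Step 6 — Current: I = V / Z = -0.1487 + j0.08583 A = 0.1717∠150.0° A.
Step 7 — Complex power: S = V·I* = 0 - j3.691 VA.
Step 8 — Real power: P = Re(S) = 0 W.
Step 9 — Reactive power: Q = Im(S) = -3.691 VAR.
Step 10 — Apparent power: |S| = 3.691 VA.
Step 11 — Power factor: PF = P/|S| = 0 (leading).

(a) P = 0 W  (b) Q = -3.691 VAR  (c) S = 3.691 VA  (d) PF = 0 (leading)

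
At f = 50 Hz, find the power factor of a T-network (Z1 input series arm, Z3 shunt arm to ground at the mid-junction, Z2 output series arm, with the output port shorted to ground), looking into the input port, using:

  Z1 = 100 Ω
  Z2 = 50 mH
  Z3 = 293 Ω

Step 1 — Angular frequency: ω = 2π·f = 2π·50 = 314.2 rad/s.
Step 2 — Component impedances:
  Z1: Z = R = 100 Ω
  Z2: Z = jωL = j·314.2·0.05 = 0 + j15.71 Ω
  Z3: Z = R = 293 Ω
Step 3 — With the output port shorted to ground, the output series arm Z2 runs from the junction to ground; the shunt arm Z3 also runs from the junction to ground. They appear in parallel: Z3 || Z2 = 0.8397 + j15.66 Ω.
Step 4 — Series with input arm Z1: Z_in = Z1 + (Z3 || Z2) = 100.8 + j15.66 Ω = 102∠8.8° Ω.
Step 5 — Power factor: PF = cos(φ) = Re(Z)/|Z| = 100.8/102 = 0.9882.
Step 6 — Type: Im(Z) = 15.66 ⇒ lagging (phase φ = 8.8°).

PF = 0.9882 (lagging, φ = 8.8°)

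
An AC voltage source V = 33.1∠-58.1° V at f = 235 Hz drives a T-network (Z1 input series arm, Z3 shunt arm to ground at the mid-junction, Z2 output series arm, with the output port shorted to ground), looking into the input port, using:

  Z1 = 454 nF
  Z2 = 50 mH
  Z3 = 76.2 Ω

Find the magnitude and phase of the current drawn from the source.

Step 1 — Angular frequency: ω = 2π·f = 2π·235 = 1477 rad/s.
Step 2 — Component impedances:
  Z1: Z = 1/(jωC) = -j/(ω·C) = 0 - j1492 Ω
  Z2: Z = jωL = j·1477·0.05 = 0 + j73.83 Ω
  Z3: Z = R = 76.2 Ω
Step 3 — With the output port shorted to ground, the output series arm Z2 runs from the junction to ground; the shunt arm Z3 also runs from the junction to ground. They appear in parallel: Z3 || Z2 = 36.9 + j38.08 Ω.
Step 4 — Series with input arm Z1: Z_in = Z1 + (Z3 || Z2) = 36.9 - j1454 Ω = 1454∠-88.5° Ω.
Step 5 — Source phasor: V = 33.1∠-58.1° V = 17.49 - j28.1 V.
Step 6 — Ohm's law: I = V / Z_total = (17.49 - j28.1) / (36.9 - j1454) = 0.01962 + j0.01153 A.
Step 7 — Convert to polar: |I| = 0.02276 A, ∠I = 30.4°.

I = 0.02276∠30.4° A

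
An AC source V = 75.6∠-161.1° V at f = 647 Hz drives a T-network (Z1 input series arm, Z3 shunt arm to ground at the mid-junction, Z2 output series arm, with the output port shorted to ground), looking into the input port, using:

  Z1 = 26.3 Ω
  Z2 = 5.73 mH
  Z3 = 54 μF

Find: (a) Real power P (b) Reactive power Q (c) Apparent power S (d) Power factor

Step 1 — Angular frequency: ω = 2π·f = 2π·647 = 4065 rad/s.
Step 2 — Component impedances:
  Z1: Z = R = 26.3 Ω
  Z2: Z = jωL = j·4065·0.00573 = 0 + j23.29 Ω
  Z3: Z = 1/(jωC) = -j/(ω·C) = 0 - j4.555 Ω
Step 3 — With the output port shorted to ground, the output series arm Z2 runs from the junction to ground; the shunt arm Z3 also runs from the junction to ground. They appear in parallel: Z3 || Z2 = 0 - j5.663 Ω.
Step 4 — Series with input arm Z1: Z_in = Z1 + (Z3 || Z2) = 26.3 - j5.663 Ω = 26.9∠-12.2° Ω.
Step 5 — Source phasor: V = 75.6∠-161.1° V = -71.52 - j24.49 V.
Step 6 — Current: I = V / Z = -2.407 - j1.449 A = 2.81∠-148.9° A.
Step 7 — Complex power: S = V·I* = 207.7 - j44.72 VA.
Step 8 — Real power: P = Re(S) = 207.7 W.
Step 9 — Reactive power: Q = Im(S) = -44.72 VAR.
Step 10 — Apparent power: |S| = 212.4 VA.
Step 11 — Power factor: PF = P/|S| = 0.9776 (leading).

(a) P = 207.7 W  (b) Q = -44.72 VAR  (c) S = 212.4 VA  (d) PF = 0.9776 (leading)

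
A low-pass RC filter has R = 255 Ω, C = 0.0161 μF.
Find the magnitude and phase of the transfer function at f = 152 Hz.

Step 1 — Angular frequency: ω = 2π·152 = 955 rad/s.
Step 2 — Transfer function: H(jω) = 1/(1 + jωRC).
Step 3 — Denominator: 1 + jωRC = 1 + j·955·255·1.61e-08 = 1 + j0.003921.
Step 4 — H = 1 - j0.003921.
Step 5 — Magnitude: |H| = 1 (-0.0 dB); phase: φ = -0.2°.

|H| = 1 (-0.0 dB), φ = -0.2°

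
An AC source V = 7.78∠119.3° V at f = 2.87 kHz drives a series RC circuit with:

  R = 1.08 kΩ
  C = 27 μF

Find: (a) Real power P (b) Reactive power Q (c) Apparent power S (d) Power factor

Step 1 — Angular frequency: ω = 2π·f = 2π·2870 = 1.803e+04 rad/s.
Step 2 — Component impedances:
  R: Z = R = 1080 Ω
  C: Z = 1/(jωC) = -j/(ω·C) = 0 - j2.054 Ω
Step 3 — Series combination: Z_total = R + C = 1080 - j2.054 Ω = 1080∠-0.1° Ω.
Step 4 — Source phasor: V = 7.78∠119.3° V = -3.807 + j6.785 V.
Step 5 — Current: I = V / Z = -0.003537 + j0.006275 A = 0.007204∠119.4° A.
Step 6 — Complex power: S = V·I* = 0.05604 - j0.0001066 VA.
Step 7 — Real power: P = Re(S) = 0.05604 W.
Step 8 — Reactive power: Q = Im(S) = -0.0001066 VAR.
Step 9 — Apparent power: |S| = 0.05604 VA.
Step 10 — Power factor: PF = P/|S| = 1 (leading).

(a) P = 0.05604 W  (b) Q = -0.0001066 VAR  (c) S = 0.05604 VA  (d) PF = 1 (leading)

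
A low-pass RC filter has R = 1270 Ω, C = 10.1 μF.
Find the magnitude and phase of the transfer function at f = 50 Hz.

Step 1 — Angular frequency: ω = 2π·50 = 314.2 rad/s.
Step 2 — Transfer function: H(jω) = 1/(1 + jωRC).
Step 3 — Denominator: 1 + jωRC = 1 + j·314.2·1270·1.01e-05 = 1 + j4.03.
Step 4 — H = 0.05801 - j0.2338.
Step 5 — Magnitude: |H| = 0.2409 (-12.4 dB); phase: φ = -76.1°.

|H| = 0.2409 (-12.4 dB), φ = -76.1°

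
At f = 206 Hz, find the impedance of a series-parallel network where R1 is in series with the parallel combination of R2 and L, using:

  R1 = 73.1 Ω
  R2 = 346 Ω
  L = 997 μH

Step 1 — Angular frequency: ω = 2π·f = 2π·206 = 1294 rad/s.
Step 2 — Component impedances:
  R1: Z = R = 73.1 Ω
  R2: Z = R = 346 Ω
  L: Z = jωL = j·1294·0.000997 = 0 + j1.29 Ω
Step 3 — Parallel branch: R2 || L = 1/(1/R2 + 1/L) = 0.004813 + j1.29 Ω.
Step 4 — Series with R1: Z_total = R1 + (R2 || L) = 73.1 + j1.29 Ω = 73.12∠1.0° Ω.

Z = 73.1 + j1.29 Ω = 73.12∠1.0° Ω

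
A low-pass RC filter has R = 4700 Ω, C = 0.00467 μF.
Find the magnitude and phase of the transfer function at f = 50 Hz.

Step 1 — Angular frequency: ω = 2π·50 = 314.2 rad/s.
Step 2 — Transfer function: H(jω) = 1/(1 + jωRC).
Step 3 — Denominator: 1 + jωRC = 1 + j·314.2·4700·4.67e-09 = 1 + j0.006895.
Step 4 — H = 1 - j0.006895.
Step 5 — Magnitude: |H| = 1 (-0.0 dB); phase: φ = -0.4°.

|H| = 1 (-0.0 dB), φ = -0.4°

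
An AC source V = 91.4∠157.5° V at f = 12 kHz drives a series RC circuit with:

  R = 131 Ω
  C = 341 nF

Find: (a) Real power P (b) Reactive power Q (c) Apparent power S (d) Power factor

Step 1 — Angular frequency: ω = 2π·f = 2π·1.2e+04 = 7.54e+04 rad/s.
Step 2 — Component impedances:
  R: Z = R = 131 Ω
  C: Z = 1/(jωC) = -j/(ω·C) = 0 - j38.89 Ω
Step 3 — Series combination: Z_total = R + C = 131 - j38.89 Ω = 136.7∠-16.5° Ω.
Step 4 — Source phasor: V = 91.4∠157.5° V = -84.44 + j34.98 V.
Step 5 — Current: I = V / Z = -0.6652 + j0.06949 A = 0.6689∠174.0° A.
Step 6 — Complex power: S = V·I* = 58.6 - j17.4 VA.
Step 7 — Real power: P = Re(S) = 58.6 W.
Step 8 — Reactive power: Q = Im(S) = -17.4 VAR.
Step 9 — Apparent power: |S| = 61.13 VA.
Step 10 — Power factor: PF = P/|S| = 0.9586 (leading).

(a) P = 58.6 W  (b) Q = -17.4 VAR  (c) S = 61.13 VA  (d) PF = 0.9586 (leading)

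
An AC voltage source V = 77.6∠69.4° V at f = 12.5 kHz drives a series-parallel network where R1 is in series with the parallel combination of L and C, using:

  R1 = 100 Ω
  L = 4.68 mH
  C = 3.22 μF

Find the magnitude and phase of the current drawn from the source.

Step 1 — Angular frequency: ω = 2π·f = 2π·1.25e+04 = 7.854e+04 rad/s.
Step 2 — Component impedances:
  R1: Z = R = 100 Ω
  L: Z = jωL = j·7.854e+04·0.00468 = 0 + j367.6 Ω
  C: Z = 1/(jωC) = -j/(ω·C) = 0 - j3.954 Ω
Step 3 — Parallel branch: L || C = 1/(1/L + 1/C) = 0 - j3.997 Ω.
Step 4 — Series with R1: Z_total = R1 + (L || C) = 100 - j3.997 Ω = 100.1∠-2.3° Ω.
Step 5 — Source phasor: V = 77.6∠69.4° V = 27.3 + j72.64 V.
Step 6 — Ohm's law: I = V / Z_total = (27.3 + j72.64) / (100 - j3.997) = 0.2436 + j0.7361 A.
Step 7 — Convert to polar: |I| = 0.7754 A, ∠I = 71.7°.

I = 0.7754∠71.7° A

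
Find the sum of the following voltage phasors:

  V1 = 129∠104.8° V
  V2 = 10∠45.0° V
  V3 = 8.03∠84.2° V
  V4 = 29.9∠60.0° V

Step 1 — Convert each phasor to rectangular form:
  V1 = 129·(cos(104.8°) + j·sin(104.8°)) = -32.95 + j124.7 V
  V2 = 10·(cos(45.0°) + j·sin(45.0°)) = 7.071 + j7.071 V
  V3 = 8.03·(cos(84.2°) + j·sin(84.2°)) = 0.8115 + j7.989 V
  V4 = 29.9·(cos(60.0°) + j·sin(60.0°)) = 14.95 + j25.89 V
Step 2 — Sum components: V_total = -10.12 + j165.7 V.
Step 3 — Convert to polar: |V_total| = 166 V, ∠V_total = 93.5°.

V_total = 166∠93.5° V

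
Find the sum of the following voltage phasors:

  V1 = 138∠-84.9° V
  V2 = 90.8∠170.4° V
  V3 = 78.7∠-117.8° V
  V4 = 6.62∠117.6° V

Step 1 — Convert each phasor to rectangular form:
  V1 = 138·(cos(-84.9°) + j·sin(-84.9°)) = 12.27 - j137.5 V
  V2 = 90.8·(cos(170.4°) + j·sin(170.4°)) = -89.53 + j15.14 V
  V3 = 78.7·(cos(-117.8°) + j·sin(-117.8°)) = -36.7 - j69.62 V
  V4 = 6.62·(cos(117.6°) + j·sin(117.6°)) = -3.067 + j5.867 V
Step 2 — Sum components: V_total = -117 - j186.1 V.
Step 3 — Convert to polar: |V_total| = 219.8 V, ∠V_total = -122.2°.

V_total = 219.8∠-122.2° V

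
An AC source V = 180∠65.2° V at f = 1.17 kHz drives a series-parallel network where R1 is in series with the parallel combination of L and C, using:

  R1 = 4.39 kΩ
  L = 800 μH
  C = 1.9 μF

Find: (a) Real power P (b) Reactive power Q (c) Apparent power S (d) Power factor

Step 1 — Angular frequency: ω = 2π·f = 2π·1170 = 7351 rad/s.
Step 2 — Component impedances:
  R1: Z = R = 4390 Ω
  L: Z = jωL = j·7351·0.0008 = 0 + j5.881 Ω
  C: Z = 1/(jωC) = -j/(ω·C) = 0 - j71.59 Ω
Step 3 — Parallel branch: L || C = 1/(1/L + 1/C) = 0 + j6.407 Ω.
Step 4 — Series with R1: Z_total = R1 + (L || C) = 4390 + j6.407 Ω = 4390∠0.1° Ω.
Step 5 — Source phasor: V = 180∠65.2° V = 75.5 + j163.4 V.
Step 6 — Current: I = V / Z = 0.01725 + j0.0372 A = 0.041∠65.1° A.
Step 7 — Complex power: S = V·I* = 7.38 + j0.01077 VA.
Step 8 — Real power: P = Re(S) = 7.38 W.
Step 9 — Reactive power: Q = Im(S) = 0.01077 VAR.
Step 10 — Apparent power: |S| = 7.38 VA.
Step 11 — Power factor: PF = P/|S| = 1 (lagging).

(a) P = 7.38 W  (b) Q = 0.01077 VAR  (c) S = 7.38 VA  (d) PF = 1 (lagging)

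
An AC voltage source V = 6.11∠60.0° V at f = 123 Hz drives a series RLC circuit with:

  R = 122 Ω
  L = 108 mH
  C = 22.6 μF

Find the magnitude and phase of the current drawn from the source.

Step 1 — Angular frequency: ω = 2π·f = 2π·123 = 772.8 rad/s.
Step 2 — Component impedances:
  R: Z = R = 122 Ω
  L: Z = jωL = j·772.8·0.108 = 0 + j83.47 Ω
  C: Z = 1/(jωC) = -j/(ω·C) = 0 - j57.25 Ω
Step 3 — Series combination: Z_total = R + L + C = 122 + j26.21 Ω = 124.8∠12.1° Ω.
Step 4 — Source phasor: V = 6.11∠60.0° V = 3.055 + j5.291 V.
Step 5 — Ohm's law: I = V / Z_total = (3.055 + j5.291) / (122 + j26.21) = 0.03284 + j0.03632 A.
Step 6 — Convert to polar: |I| = 0.04896 A, ∠I = 47.9°.

I = 0.04896∠47.9° A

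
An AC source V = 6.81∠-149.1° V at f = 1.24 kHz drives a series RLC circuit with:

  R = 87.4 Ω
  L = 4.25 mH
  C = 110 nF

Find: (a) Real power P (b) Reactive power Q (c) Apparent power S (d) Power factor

Step 1 — Angular frequency: ω = 2π·f = 2π·1240 = 7791 rad/s.
Step 2 — Component impedances:
  R: Z = R = 87.4 Ω
  L: Z = jωL = j·7791·0.00425 = 0 + j33.11 Ω
  C: Z = 1/(jωC) = -j/(ω·C) = 0 - j1167 Ω
Step 3 — Series combination: Z_total = R + L + C = 87.4 - j1134 Ω = 1137∠-85.6° Ω.
Step 4 — Source phasor: V = 6.81∠-149.1° V = -5.843 - j3.497 V.
Step 5 — Current: I = V / Z = 0.002672 - j0.00536 A = 0.005989∠-63.5° A.
Step 6 — Complex power: S = V·I* = 0.003135 - j0.04066 VA.
Step 7 — Real power: P = Re(S) = 0.003135 W.
Step 8 — Reactive power: Q = Im(S) = -0.04066 VAR.
Step 9 — Apparent power: |S| = 0.04079 VA.
Step 10 — Power factor: PF = P/|S| = 0.07686 (leading).

(a) P = 0.003135 W  (b) Q = -0.04066 VAR  (c) S = 0.04079 VA  (d) PF = 0.07686 (leading)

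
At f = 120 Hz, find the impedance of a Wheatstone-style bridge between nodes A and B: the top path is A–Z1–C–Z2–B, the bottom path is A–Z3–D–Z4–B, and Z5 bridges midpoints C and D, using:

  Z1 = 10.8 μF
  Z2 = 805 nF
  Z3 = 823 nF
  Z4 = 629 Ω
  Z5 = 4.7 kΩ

Step 1 — Angular frequency: ω = 2π·f = 2π·120 = 754 rad/s.
Step 2 — Component impedances:
  Z1: Z = 1/(jωC) = -j/(ω·C) = 0 - j122.8 Ω
  Z2: Z = 1/(jωC) = -j/(ω·C) = 0 - j1648 Ω
  Z3: Z = 1/(jωC) = -j/(ω·C) = 0 - j1612 Ω
  Z4: Z = R = 629 Ω
  Z5: Z = R = 4700 Ω
Step 3 — Bridge requires nodal analysis (the Z5 bridge couples midpoints C and D, so the two paths cannot be reduced to a simple series/parallel combination). Setting node B to ground and injecting 1 A at node A, the 3-node admittance system at A, C, D solves to V_A = Z_AB = 283.7 - j904.2 Ω = 947.7∠-72.6° Ω.

Z = 283.7 - j904.2 Ω = 947.7∠-72.6° Ω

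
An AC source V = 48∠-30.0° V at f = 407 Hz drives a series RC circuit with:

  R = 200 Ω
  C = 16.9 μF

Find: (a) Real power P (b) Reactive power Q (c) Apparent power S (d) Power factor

Step 1 — Angular frequency: ω = 2π·f = 2π·407 = 2557 rad/s.
Step 2 — Component impedances:
  R: Z = R = 200 Ω
  C: Z = 1/(jωC) = -j/(ω·C) = 0 - j23.14 Ω
Step 3 — Series combination: Z_total = R + C = 200 - j23.14 Ω = 201.3∠-6.6° Ω.
Step 4 — Source phasor: V = 48∠-30.0° V = 41.57 - j24 V.
Step 5 — Current: I = V / Z = 0.2188 - j0.09469 A = 0.2384∠-23.4° A.
Step 6 — Complex power: S = V·I* = 11.37 - j1.315 VA.
Step 7 — Real power: P = Re(S) = 11.37 W.
Step 8 — Reactive power: Q = Im(S) = -1.315 VAR.
Step 9 — Apparent power: |S| = 11.44 VA.
Step 10 — Power factor: PF = P/|S| = 0.9934 (leading).

(a) P = 11.37 W  (b) Q = -1.315 VAR  (c) S = 11.44 VA  (d) PF = 0.9934 (leading)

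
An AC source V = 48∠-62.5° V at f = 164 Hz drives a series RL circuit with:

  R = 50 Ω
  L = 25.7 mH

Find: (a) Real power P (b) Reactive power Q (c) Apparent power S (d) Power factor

Step 1 — Angular frequency: ω = 2π·f = 2π·164 = 1030 rad/s.
Step 2 — Component impedances:
  R: Z = R = 50 Ω
  L: Z = jωL = j·1030·0.0257 = 0 + j26.48 Ω
Step 3 — Series combination: Z_total = R + L = 50 + j26.48 Ω = 56.58∠27.9° Ω.
Step 4 — Source phasor: V = 48∠-62.5° V = 22.16 - j42.58 V.
Step 5 — Current: I = V / Z = -0.006038 - j0.8483 A = 0.8484∠-90.4° A.
Step 6 — Complex power: S = V·I* = 35.99 + j19.06 VA.
Step 7 — Real power: P = Re(S) = 35.99 W.
Step 8 — Reactive power: Q = Im(S) = 19.06 VAR.
Step 9 — Apparent power: |S| = 40.72 VA.
Step 10 — Power factor: PF = P/|S| = 0.8837 (lagging).

(a) P = 35.99 W  (b) Q = 19.06 VAR  (c) S = 40.72 VA  (d) PF = 0.8837 (lagging)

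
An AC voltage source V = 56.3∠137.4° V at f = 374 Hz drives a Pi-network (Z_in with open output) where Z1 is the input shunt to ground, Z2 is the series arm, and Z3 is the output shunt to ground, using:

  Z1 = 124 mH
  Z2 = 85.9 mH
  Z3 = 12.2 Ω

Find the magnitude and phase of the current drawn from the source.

Step 1 — Angular frequency: ω = 2π·f = 2π·374 = 2350 rad/s.
Step 2 — Component impedances:
  Z1: Z = jωL = j·2350·0.124 = 0 + j291.4 Ω
  Z2: Z = jωL = j·2350·0.0859 = 0 + j201.9 Ω
  Z3: Z = R = 12.2 Ω
Step 3 — With open output, the series arm Z2 and the output shunt Z3 appear in series to ground: Z2 + Z3 = 12.2 + j201.9 Ω.
Step 4 — Parallel with input shunt Z1: Z_in = Z1 || (Z2 + Z3) = 4.255 + j119.4 Ω = 119.4∠88.0° Ω.
Step 5 — Source phasor: V = 56.3∠137.4° V = -41.44 + j38.11 V.
Step 6 — Ohm's law: I = V / Z_total = (-41.44 + j38.11) / (4.255 + j119.4) = 0.3065 + j0.3581 A.
Step 7 — Convert to polar: |I| = 0.4714 A, ∠I = 49.4°.

I = 0.4714∠49.4° A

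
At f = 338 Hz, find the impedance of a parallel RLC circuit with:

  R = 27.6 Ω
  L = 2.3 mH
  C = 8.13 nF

Step 1 — Angular frequency: ω = 2π·f = 2π·338 = 2124 rad/s.
Step 2 — Component impedances:
  R: Z = R = 27.6 Ω
  L: Z = jωL = j·2124·0.0023 = 0 + j4.885 Ω
  C: Z = 1/(jωC) = -j/(ω·C) = 0 - j5.792e+04 Ω
Step 3 — Parallel combination: 1/Z_total = 1/R + 1/L + 1/C; Z_total = 0.8383 + j4.737 Ω = 4.81∠80.0° Ω.

Z = 0.8383 + j4.737 Ω = 4.81∠80.0° Ω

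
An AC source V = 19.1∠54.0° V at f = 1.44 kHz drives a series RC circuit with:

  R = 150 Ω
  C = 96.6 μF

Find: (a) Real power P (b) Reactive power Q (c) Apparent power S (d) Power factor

Step 1 — Angular frequency: ω = 2π·f = 2π·1440 = 9048 rad/s.
Step 2 — Component impedances:
  R: Z = R = 150 Ω
  C: Z = 1/(jωC) = -j/(ω·C) = 0 - j1.144 Ω
Step 3 — Series combination: Z_total = R + C = 150 - j1.144 Ω = 150∠-0.4° Ω.
Step 4 — Source phasor: V = 19.1∠54.0° V = 11.23 + j15.45 V.
Step 5 — Current: I = V / Z = 0.07405 + j0.1036 A = 0.1273∠54.4° A.
Step 6 — Complex power: S = V·I* = 2.432 - j0.01855 VA.
Step 7 — Real power: P = Re(S) = 2.432 W.
Step 8 — Reactive power: Q = Im(S) = -0.01855 VAR.
Step 9 — Apparent power: |S| = 2.432 VA.
Step 10 — Power factor: PF = P/|S| = 1 (leading).

(a) P = 2.432 W  (b) Q = -0.01855 VAR  (c) S = 2.432 VA  (d) PF = 1 (leading)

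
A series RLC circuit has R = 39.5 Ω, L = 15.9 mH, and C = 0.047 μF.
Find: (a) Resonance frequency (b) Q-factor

Step 1 — Resonance condition Im(Z)=0 gives ω₀ = 1/√(LC).
Step 2 — ω₀ = 1/√(0.0159·4.7e-08) = 3.658e+04 rad/s.
Step 3 — f₀ = ω₀/(2π) = 5822 Hz.
Step 4 — Series Q: Q = ω₀L/R = 3.658e+04·0.0159/39.5 = 14.72.

(a) f₀ = 5822 Hz  (b) Q = 14.72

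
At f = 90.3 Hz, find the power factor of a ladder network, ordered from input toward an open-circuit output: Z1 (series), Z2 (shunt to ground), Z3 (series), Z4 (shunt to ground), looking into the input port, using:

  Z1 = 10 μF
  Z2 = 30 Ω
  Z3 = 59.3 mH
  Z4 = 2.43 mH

Step 1 — Angular frequency: ω = 2π·f = 2π·90.3 = 567.4 rad/s.
Step 2 — Component impedances:
  Z1: Z = 1/(jωC) = -j/(ω·C) = 0 - j176.3 Ω
  Z2: Z = R = 30 Ω
  Z3: Z = jωL = j·567.4·0.0593 = 0 + j33.65 Ω
  Z4: Z = jωL = j·567.4·0.00243 = 0 + j1.379 Ω
Step 3 — Ladder network (open output): work backward from the far end, alternating series and parallel combinations. Z_in = 17.3 - j161.4 Ω = 162.4∠-83.9° Ω.
Step 4 — Power factor: PF = cos(φ) = Re(Z)/|Z| = 17.304/162.35 = 0.1066.
Step 5 — Type: Im(Z) = -161.4 ⇒ leading (phase φ = -83.9°).

PF = 0.1066 (leading, φ = -83.9°)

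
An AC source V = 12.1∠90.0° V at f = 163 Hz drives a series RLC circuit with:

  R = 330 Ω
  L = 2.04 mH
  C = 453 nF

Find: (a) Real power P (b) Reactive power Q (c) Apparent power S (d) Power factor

Step 1 — Angular frequency: ω = 2π·f = 2π·163 = 1024 rad/s.
Step 2 — Component impedances:
  R: Z = R = 330 Ω
  L: Z = jωL = j·1024·0.00204 = 0 + j2.089 Ω
  C: Z = 1/(jωC) = -j/(ω·C) = 0 - j2155 Ω
Step 3 — Series combination: Z_total = R + L + C = 330 - j2153 Ω = 2178∠-81.3° Ω.
Step 4 — Source phasor: V = 12.1∠90.0° V = 0 + j12.1 V.
Step 5 — Current: I = V / Z = -0.00549 + j0.0008414 A = 0.005554∠171.3° A.
Step 6 — Complex power: S = V·I* = 0.01018 - j0.06643 VA.
Step 7 — Real power: P = Re(S) = 0.01018 W.
Step 8 — Reactive power: Q = Im(S) = -0.06643 VAR.
Step 9 — Apparent power: |S| = 0.06721 VA.
Step 10 — Power factor: PF = P/|S| = 0.1515 (leading).

(a) P = 0.01018 W  (b) Q = -0.06643 VAR  (c) S = 0.06721 VA  (d) PF = 0.1515 (leading)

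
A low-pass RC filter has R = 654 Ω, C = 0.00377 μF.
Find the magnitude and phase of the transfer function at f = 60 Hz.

Step 1 — Angular frequency: ω = 2π·60 = 377 rad/s.
Step 2 — Transfer function: H(jω) = 1/(1 + jωRC).
Step 3 — Denominator: 1 + jωRC = 1 + j·377·654·3.77e-09 = 1 + j0.0009295.
Step 4 — H = 1 - j0.0009295.
Step 5 — Magnitude: |H| = 1 (-0.0 dB); phase: φ = -0.1°.

|H| = 1 (-0.0 dB), φ = -0.1°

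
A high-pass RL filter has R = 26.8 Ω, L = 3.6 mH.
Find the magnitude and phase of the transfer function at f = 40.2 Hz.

Step 1 — Angular frequency: ω = 2π·40.2 = 252.6 rad/s.
Step 2 — Transfer function: H(jω) = jωL/(R + jωL).
Step 3 — Numerator jωL = j·0.9093; denominator R + jωL = 26.8 + j0.9093.
Step 4 — H = 0.00115 + j0.03389.
Step 5 — Magnitude: |H| = 0.03391 (-29.4 dB); phase: φ = 88.1°.

|H| = 0.03391 (-29.4 dB), φ = 88.1°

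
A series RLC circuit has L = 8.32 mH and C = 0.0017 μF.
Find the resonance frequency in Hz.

Step 1 — Resonance condition Im(Z)=0 gives ω₀ = 1/√(LC).
Step 2 — ω₀ = 1/√(0.00832·1.7e-09) = 2.659e+05 rad/s.
Step 3 — f₀ = ω₀/(2π) = 4.232e+04 Hz.

f₀ = 4.232e+04 Hz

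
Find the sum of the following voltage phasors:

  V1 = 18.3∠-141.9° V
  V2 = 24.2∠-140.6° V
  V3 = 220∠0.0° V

Step 1 — Convert each phasor to rectangular form:
  V1 = 18.3·(cos(-141.9°) + j·sin(-141.9°)) = -14.4 - j11.29 V
  V2 = 24.2·(cos(-140.6°) + j·sin(-140.6°)) = -18.7 - j15.36 V
  V3 = 220·(cos(0.0°) + j·sin(0.0°)) = 220 V
Step 2 — Sum components: V_total = 186.9 - j26.65 V.
Step 3 — Convert to polar: |V_total| = 188.8 V, ∠V_total = -8.1°.

V_total = 188.8∠-8.1° V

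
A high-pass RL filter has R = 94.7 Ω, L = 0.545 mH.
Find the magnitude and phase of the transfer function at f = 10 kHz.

Step 1 — Angular frequency: ω = 2π·1e+04 = 6.283e+04 rad/s.
Step 2 — Transfer function: H(jω) = jωL/(R + jωL).
Step 3 — Numerator jωL = j·34.24; denominator R + jωL = 94.7 + j34.24.
Step 4 — H = 0.1156 + j0.3198.
Step 5 — Magnitude: |H| = 0.34 (-9.4 dB); phase: φ = 70.1°.

|H| = 0.34 (-9.4 dB), φ = 70.1°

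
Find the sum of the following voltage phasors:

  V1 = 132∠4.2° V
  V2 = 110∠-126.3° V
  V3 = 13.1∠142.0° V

Step 1 — Convert each phasor to rectangular form:
  V1 = 132·(cos(4.2°) + j·sin(4.2°)) = 131.6 + j9.667 V
  V2 = 110·(cos(-126.3°) + j·sin(-126.3°)) = -65.12 - j88.65 V
  V3 = 13.1·(cos(142.0°) + j·sin(142.0°)) = -10.32 + j8.065 V
Step 2 — Sum components: V_total = 56.2 - j70.92 V.
Step 3 — Convert to polar: |V_total| = 90.49 V, ∠V_total = -51.6°.

V_total = 90.49∠-51.6° V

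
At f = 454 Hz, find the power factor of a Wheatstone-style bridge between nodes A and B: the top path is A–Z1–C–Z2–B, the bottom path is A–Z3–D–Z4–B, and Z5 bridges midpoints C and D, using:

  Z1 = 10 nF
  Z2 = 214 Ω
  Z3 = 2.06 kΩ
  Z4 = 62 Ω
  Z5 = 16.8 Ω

Step 1 — Angular frequency: ω = 2π·f = 2π·454 = 2853 rad/s.
Step 2 — Component impedances:
  Z1: Z = 1/(jωC) = -j/(ω·C) = 0 - j3.506e+04 Ω
  Z2: Z = R = 214 Ω
  Z3: Z = R = 2060 Ω
  Z4: Z = R = 62 Ω
  Z5: Z = R = 16.8 Ω
Step 3 — Bridge requires nodal analysis (the Z5 bridge couples midpoints C and D, so the two paths cannot be reduced to a simple series/parallel combination). Setting node B to ground and injecting 1 A at node A, the 3-node admittance system at A, C, D solves to V_A = Z_AB = 2102 - j121 Ω = 2105∠-3.3° Ω.
Step 4 — Power factor: PF = cos(φ) = Re(Z)/|Z| = 2101.7/2105.2 = 0.9983.
Step 5 — Type: Im(Z) = -121 ⇒ leading (phase φ = -3.3°).

PF = 0.9983 (leading, φ = -3.3°)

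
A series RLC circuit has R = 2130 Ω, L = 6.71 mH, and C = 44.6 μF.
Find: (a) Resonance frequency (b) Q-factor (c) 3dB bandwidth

Step 1 — Resonance: ω₀ = 1/√(LC) = 1/√(0.00671·4.46e-05) = 1828 rad/s.
Step 2 — f₀ = ω₀/(2π) = 290.9 Hz.
Step 3 — Series Q: Q = ω₀L/R = 1828·0.00671/2130 = 0.005759.
Step 4 — Bandwidth: Δω = ω₀/Q = 3.174e+05 rad/s; BW = Δω/(2π) = 5.052e+04 Hz.

(a) f₀ = 290.9 Hz  (b) Q = 0.005759  (c) BW = 5.052e+04 Hz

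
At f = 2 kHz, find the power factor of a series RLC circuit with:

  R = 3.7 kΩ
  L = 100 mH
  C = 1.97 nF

Step 1 — Angular frequency: ω = 2π·f = 2π·2000 = 1.257e+04 rad/s.
Step 2 — Component impedances:
  R: Z = R = 3700 Ω
  L: Z = jωL = j·1.257e+04·0.1 = 0 + j1257 Ω
  C: Z = 1/(jωC) = -j/(ω·C) = 0 - j4.039e+04 Ω
Step 3 — Series combination: Z_total = R + L + C = 3700 - j3.914e+04 Ω = 3.931e+04∠-84.6° Ω.
Step 4 — Power factor: PF = cos(φ) = Re(Z)/|Z| = 3700/3.931e+04 = 0.09412.
Step 5 — Type: Im(Z) = -3.914e+04 ⇒ leading (phase φ = -84.6°).

PF = 0.09412 (leading, φ = -84.6°)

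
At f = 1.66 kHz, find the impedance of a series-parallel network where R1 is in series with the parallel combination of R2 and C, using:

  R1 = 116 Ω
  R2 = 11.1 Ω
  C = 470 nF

Step 1 — Angular frequency: ω = 2π·f = 2π·1660 = 1.043e+04 rad/s.
Step 2 — Component impedances:
  R1: Z = R = 116 Ω
  R2: Z = R = 11.1 Ω
  C: Z = 1/(jωC) = -j/(ω·C) = 0 - j204 Ω
Step 3 — Parallel branch: R2 || C = 1/(1/R2 + 1/C) = 11.07 - j0.6022 Ω.
Step 4 — Series with R1: Z_total = R1 + (R2 || C) = 127.1 - j0.6022 Ω = 127.1∠-0.3° Ω.

Z = 127.1 - j0.6022 Ω = 127.1∠-0.3° Ω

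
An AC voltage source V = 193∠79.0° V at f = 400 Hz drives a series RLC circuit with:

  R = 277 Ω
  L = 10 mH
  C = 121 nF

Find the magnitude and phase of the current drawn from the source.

Step 1 — Angular frequency: ω = 2π·f = 2π·400 = 2513 rad/s.
Step 2 — Component impedances:
  R: Z = R = 277 Ω
  L: Z = jωL = j·2513·0.01 = 0 + j25.13 Ω
  C: Z = 1/(jωC) = -j/(ω·C) = 0 - j3288 Ω
Step 3 — Series combination: Z_total = R + L + C = 277 - j3263 Ω = 3275∠-85.1° Ω.
Step 4 — Source phasor: V = 193∠79.0° V = 36.83 + j189.5 V.
Step 5 — Ohm's law: I = V / Z_total = (36.83 + j189.5) / (277 - j3263) = -0.05669 + j0.0161 A.
Step 6 — Convert to polar: |I| = 0.05893 A, ∠I = 164.1°.

I = 0.05893∠164.1° A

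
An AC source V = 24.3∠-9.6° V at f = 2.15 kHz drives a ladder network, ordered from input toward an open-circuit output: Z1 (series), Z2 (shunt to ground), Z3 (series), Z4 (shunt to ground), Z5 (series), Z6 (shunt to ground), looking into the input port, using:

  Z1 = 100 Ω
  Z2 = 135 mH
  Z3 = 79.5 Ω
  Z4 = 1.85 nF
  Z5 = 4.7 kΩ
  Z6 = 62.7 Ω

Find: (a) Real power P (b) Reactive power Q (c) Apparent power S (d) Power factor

Step 1 — Angular frequency: ω = 2π·f = 2π·2150 = 1.351e+04 rad/s.
Step 2 — Component impedances:
  Z1: Z = R = 100 Ω
  Z2: Z = jωL = j·1.351e+04·0.135 = 0 + j1824 Ω
  Z3: Z = R = 79.5 Ω
  Z4: Z = 1/(jωC) = -j/(ω·C) = 0 - j4.001e+04 Ω
  Z5: Z = R = 4700 Ω
  Z6: Z = R = 62.7 Ω
Step 3 — Ladder network (open output): work backward from the far end, alternating series and parallel combinations. Z_in = 750.8 + j1651 Ω = 1814∠65.6° Ω.
Step 4 — Source phasor: V = 24.3∠-9.6° V = 23.96 - j4.052 V.
Step 5 — Current: I = V / Z = 0.003433 - j0.01295 A = 0.0134∠-75.2° A.
Step 6 — Complex power: S = V·I* = 0.1347 + j0.2963 VA.
Step 7 — Real power: P = Re(S) = 0.1347 W.
Step 8 — Reactive power: Q = Im(S) = 0.2963 VAR.
Step 9 — Apparent power: |S| = 0.3255 VA.
Step 10 — Power factor: PF = P/|S| = 0.4139 (lagging).

(a) P = 0.1347 W  (b) Q = 0.2963 VAR  (c) S = 0.3255 VA  (d) PF = 0.4139 (lagging)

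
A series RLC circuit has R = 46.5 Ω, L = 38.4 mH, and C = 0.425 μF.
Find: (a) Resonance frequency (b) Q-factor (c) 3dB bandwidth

Step 1 — Resonance condition Im(Z)=0 gives ω₀ = 1/√(LC).
Step 2 — ω₀ = 1/√(0.0384·4.25e-07) = 7828 rad/s.
Step 3 — f₀ = ω₀/(2π) = 1246 Hz.
Step 4 — Series Q: Q = ω₀L/R = 7828·0.0384/46.5 = 6.464.
Step 5 — 3dB bandwidth: Δω = ω₀/Q = 1211 rad/s; BW = Δω/(2π) = 192.7 Hz.

(a) f₀ = 1246 Hz  (b) Q = 6.464  (c) BW = 192.7 Hz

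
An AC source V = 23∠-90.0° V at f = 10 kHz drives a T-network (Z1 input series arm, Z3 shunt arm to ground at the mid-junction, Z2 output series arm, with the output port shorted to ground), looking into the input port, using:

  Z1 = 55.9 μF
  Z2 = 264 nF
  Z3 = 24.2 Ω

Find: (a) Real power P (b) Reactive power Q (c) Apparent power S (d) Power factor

Step 1 — Angular frequency: ω = 2π·f = 2π·1e+04 = 6.283e+04 rad/s.
Step 2 — Component impedances:
  Z1: Z = 1/(jωC) = -j/(ω·C) = 0 - j0.2847 Ω
  Z2: Z = 1/(jωC) = -j/(ω·C) = 0 - j60.29 Ω
  Z3: Z = R = 24.2 Ω
Step 3 — With the output port shorted to ground, the output series arm Z2 runs from the junction to ground; the shunt arm Z3 also runs from the junction to ground. They appear in parallel: Z3 || Z2 = 20.84 - j8.366 Ω.
Step 4 — Series with input arm Z1: Z_in = Z1 + (Z3 || Z2) = 20.84 - j8.651 Ω = 22.57∠-22.5° Ω.
Step 5 — Source phasor: V = 23∠-90.0° V = 0 - j23 V.
Step 6 — Current: I = V / Z = 0.3907 - j0.9414 A = 1.019∠-67.5° A.
Step 7 — Complex power: S = V·I* = 21.65 - j8.987 VA.
Step 8 — Real power: P = Re(S) = 21.65 W.
Step 9 — Reactive power: Q = Im(S) = -8.987 VAR.
Step 10 — Apparent power: |S| = 23.44 VA.
Step 11 — Power factor: PF = P/|S| = 0.9236 (leading).

(a) P = 21.65 W  (b) Q = -8.987 VAR  (c) S = 23.44 VA  (d) PF = 0.9236 (leading)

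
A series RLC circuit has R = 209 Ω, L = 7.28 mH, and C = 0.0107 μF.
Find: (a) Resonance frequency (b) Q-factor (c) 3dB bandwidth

Step 1 — Resonance: ω₀ = 1/√(LC) = 1/√(0.00728·1.07e-08) = 1.133e+05 rad/s.
Step 2 — f₀ = ω₀/(2π) = 1.803e+04 Hz.
Step 3 — Series Q: Q = ω₀L/R = 1.133e+05·0.00728/209 = 3.947.
Step 4 — Bandwidth: Δω = ω₀/Q = 2.871e+04 rad/s; BW = Δω/(2π) = 4569 Hz.

(a) f₀ = 1.803e+04 Hz  (b) Q = 3.947  (c) BW = 4569 Hz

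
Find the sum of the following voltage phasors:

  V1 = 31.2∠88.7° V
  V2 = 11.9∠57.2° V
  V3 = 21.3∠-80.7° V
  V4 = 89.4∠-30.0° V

Step 1 — Convert each phasor to rectangular form:
  V1 = 31.2·(cos(88.7°) + j·sin(88.7°)) = 0.7078 + j31.19 V
  V2 = 11.9·(cos(57.2°) + j·sin(57.2°)) = 6.446 + j10 V
  V3 = 21.3·(cos(-80.7°) + j·sin(-80.7°)) = 3.442 - j21.02 V
  V4 = 89.4·(cos(-30.0°) + j·sin(-30.0°)) = 77.42 - j44.7 V
Step 2 — Sum components: V_total = 88.02 - j24.53 V.
Step 3 — Convert to polar: |V_total| = 91.37 V, ∠V_total = -15.6°.

V_total = 91.37∠-15.6° V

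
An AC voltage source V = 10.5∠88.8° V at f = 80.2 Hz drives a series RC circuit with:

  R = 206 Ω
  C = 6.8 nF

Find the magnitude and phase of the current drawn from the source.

Step 1 — Angular frequency: ω = 2π·f = 2π·80.2 = 503.9 rad/s.
Step 2 — Component impedances:
  R: Z = R = 206 Ω
  C: Z = 1/(jωC) = -j/(ω·C) = 0 - j2.918e+05 Ω
Step 3 — Series combination: Z_total = R + C = 206 - j2.918e+05 Ω = 2.918e+05∠-90.0° Ω.
Step 4 — Source phasor: V = 10.5∠88.8° V = 0.2199 + j10.5 V.
Step 5 — Ohm's law: I = V / Z_total = (0.2199 + j10.5) / (206 - j2.918e+05) = -3.597e-05 + j7.789e-07 A.
Step 6 — Convert to polar: |I| = 3.598e-05 A, ∠I = 178.8°.

I = 3.598e-05∠178.8° A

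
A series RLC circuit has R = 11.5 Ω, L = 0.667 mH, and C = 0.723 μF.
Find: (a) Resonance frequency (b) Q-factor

Step 1 — Resonance condition Im(Z)=0 gives ω₀ = 1/√(LC).
Step 2 — ω₀ = 1/√(0.000667·7.23e-07) = 4.554e+04 rad/s.
Step 3 — f₀ = ω₀/(2π) = 7247 Hz.
Step 4 — Series Q: Q = ω₀L/R = 4.554e+04·0.000667/11.5 = 2.641.

(a) f₀ = 7247 Hz  (b) Q = 2.641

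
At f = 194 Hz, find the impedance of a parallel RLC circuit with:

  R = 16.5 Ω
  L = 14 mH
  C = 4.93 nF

Step 1 — Angular frequency: ω = 2π·f = 2π·194 = 1219 rad/s.
Step 2 — Component impedances:
  R: Z = R = 16.5 Ω
  L: Z = jωL = j·1219·0.014 = 0 + j17.07 Ω
  C: Z = 1/(jωC) = -j/(ω·C) = 0 - j1.664e+05 Ω
Step 3 — Parallel combination: 1/Z_total = 1/R + 1/L + 1/C; Z_total = 8.529 + j8.245 Ω = 11.86∠44.0° Ω.

Z = 8.529 + j8.245 Ω = 11.86∠44.0° Ω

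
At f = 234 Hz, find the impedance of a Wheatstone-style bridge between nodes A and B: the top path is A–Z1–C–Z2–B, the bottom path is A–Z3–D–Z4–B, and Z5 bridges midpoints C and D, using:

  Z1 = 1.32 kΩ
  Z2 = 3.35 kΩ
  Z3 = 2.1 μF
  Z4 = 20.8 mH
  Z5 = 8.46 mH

Step 1 — Angular frequency: ω = 2π·f = 2π·234 = 1470 rad/s.
Step 2 — Component impedances:
  Z1: Z = R = 1320 Ω
  Z2: Z = R = 3350 Ω
  Z3: Z = 1/(jωC) = -j/(ω·C) = 0 - j323.9 Ω
  Z4: Z = jωL = j·1470·0.0208 = 0 + j30.58 Ω
  Z5: Z = jωL = j·1470·0.00846 = 0 + j12.44 Ω
Step 3 — Bridge requires nodal analysis (the Z5 bridge couples midpoints C and D, so the two paths cannot be reduced to a simple series/parallel combination). Setting node B to ground and injecting 1 A at node A, the 3-node admittance system at A, C, D solves to V_A = Z_AB = 75.57 - j275.6 Ω = 285.8∠-74.7° Ω.

Z = 75.57 - j275.6 Ω = 285.8∠-74.7° Ω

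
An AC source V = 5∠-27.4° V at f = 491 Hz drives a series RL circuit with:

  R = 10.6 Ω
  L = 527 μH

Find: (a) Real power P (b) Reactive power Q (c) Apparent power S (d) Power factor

Step 1 — Angular frequency: ω = 2π·f = 2π·491 = 3085 rad/s.
Step 2 — Component impedances:
  R: Z = R = 10.6 Ω
  L: Z = jωL = j·3085·0.000527 = 0 + j1.626 Ω
Step 3 — Series combination: Z_total = R + L = 10.6 + j1.626 Ω = 10.72∠8.7° Ω.
Step 4 — Source phasor: V = 5∠-27.4° V = 4.439 - j2.301 V.
Step 5 — Current: I = V / Z = 0.3766 - j0.2748 A = 0.4662∠-36.1° A.
Step 6 — Complex power: S = V·I* = 2.304 + j0.3534 VA.
Step 7 — Real power: P = Re(S) = 2.304 W.
Step 8 — Reactive power: Q = Im(S) = 0.3534 VAR.
Step 9 — Apparent power: |S| = 2.331 VA.
Step 10 — Power factor: PF = P/|S| = 0.9884 (lagging).

(a) P = 2.304 W  (b) Q = 0.3534 VAR  (c) S = 2.331 VA  (d) PF = 0.9884 (lagging)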